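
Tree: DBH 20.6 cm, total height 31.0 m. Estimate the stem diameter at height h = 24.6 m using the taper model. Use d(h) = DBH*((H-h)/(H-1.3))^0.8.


Taper: d(h) = DBH * ((H - h) / (H - 1.3))^0.8
Numerator = H - h = 31.0 - 24.6 = 6.4 m
Denominator = H - 1.3 = 31.0 - 1.3 = 29.7 m
Ratio = 6.4 / 29.7 = 0.21549
d = 20.6 * 0.21549^0.8 = 6.0 cm

6.0


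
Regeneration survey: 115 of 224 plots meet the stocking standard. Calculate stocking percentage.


Formula: Stocking % = stocked plots / total plots * 100
Stocking = 115 / 224 * 100
Stocking = 0.5134 * 100 = 51.3%

51.3


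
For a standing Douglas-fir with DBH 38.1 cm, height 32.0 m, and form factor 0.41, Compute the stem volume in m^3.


Formula: V = pi * (DBH/200)^2 * H * ff
Radius = DBH/200 = 38.1/200 = 0.1905 m
Radius^2 = 0.1905^2 = 0.03629025 m^2
V = pi * 0.03629025 * 32.0 * 0.41
V = 1.496 m^3

1.496


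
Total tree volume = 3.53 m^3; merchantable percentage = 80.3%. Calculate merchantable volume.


Formula: MV = V_total * (merchantable_pct / 100)
Merchantable fraction = 80.3% / 100 = 0.803
MV = 3.53 m^3 * 0.803 = 2.835 m^3

2.835


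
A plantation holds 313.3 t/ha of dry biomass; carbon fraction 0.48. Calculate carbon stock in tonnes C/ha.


Formula: Carbon Stock = Biomass * Carbon Fraction
C = 313.3 t/ha * 0.48
C = 150.4 t C/ha

150.4


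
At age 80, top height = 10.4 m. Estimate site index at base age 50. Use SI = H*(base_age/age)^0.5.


Formula: SI = H_dom * (base_age / age)^0.5
Age ratio = 50 / 80 = 0.625
sqrt(age_ratio) = 0.79057
SI = 10.4 * 0.79057 = 8.2 m

8.2


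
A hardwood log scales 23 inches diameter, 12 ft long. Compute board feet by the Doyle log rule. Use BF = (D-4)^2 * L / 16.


Doyle: BF = (D - 4)^2 * L / 16
Adjusted diameter = 23 - 4 = 19 in
(D-4)^2 = 19^2 = 361
BF = 361 * 12 / 16 = 271 BF

271


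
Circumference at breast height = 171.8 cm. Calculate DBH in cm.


Formula: DBH = C / pi
DBH = 171.8 / pi
pi = 3.14159...
DBH = 54.7 cm

54.7


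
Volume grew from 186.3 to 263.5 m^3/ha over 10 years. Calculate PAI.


Formula: PAI = (V_T2 - V_T1) / (T2 - T1)
Volume increment = 263.5 - 186.3 = 77.2 m^3/ha
PAI = 77.2 / 10 = 7.72 m^3/ha/year

7.72


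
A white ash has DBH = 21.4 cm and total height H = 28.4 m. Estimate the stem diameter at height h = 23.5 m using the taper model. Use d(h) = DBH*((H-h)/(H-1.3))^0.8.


Taper: d(h) = DBH * ((H - h) / (H - 1.3))^0.8
Numerator = H - h = 28.4 - 23.5 = 4.9 m
Denominator = H - 1.3 = 28.4 - 1.3 = 27.1 m
Ratio = 4.9 / 27.1 = 0.18081
d = 21.4 * 0.18081^0.8 = 5.4 cm

5.4


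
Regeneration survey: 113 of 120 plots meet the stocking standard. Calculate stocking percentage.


Formula: Stocking % = stocked plots / total plots * 100
Stocking = 113 / 120 * 100
Stocking = 0.9417 * 100 = 94.2%

94.2


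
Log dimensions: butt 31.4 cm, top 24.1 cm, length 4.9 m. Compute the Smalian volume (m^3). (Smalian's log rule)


Smalian: V = (A1 + A2)/2 * L,  A = pi*(D/200)^2
A1 = pi*(31.4/200)^2 = 0.077437 m^2
A2 = pi*(24.1/200)^2 = 0.045617 m^2
V = (0.077437+0.045617)/2*4.9 = 0.3015 m^3

0.3015


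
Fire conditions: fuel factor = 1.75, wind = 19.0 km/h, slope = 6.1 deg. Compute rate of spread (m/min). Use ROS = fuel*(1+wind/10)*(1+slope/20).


Formula: ROS = fuel * (1 + wind/10) * (1 + slope/20)
Wind factor = 1 + 19.0/10 = 2.9
Slope factor = 1 + 6.1/20 = 1.305
ROS = 1.75 * 2.9 * 1.305 = 6.62 m/min

6.62


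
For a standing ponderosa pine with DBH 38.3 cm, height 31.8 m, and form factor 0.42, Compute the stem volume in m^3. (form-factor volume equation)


Formula: V = pi * (DBH/200)^2 * H * ff
Radius = DBH/200 = 38.3/200 = 0.1915 m
Radius^2 = 0.1915^2 = 0.03667225 m^2
V = pi * 0.03667225 * 31.8 * 0.42
V = 1.539 m^3

1.539


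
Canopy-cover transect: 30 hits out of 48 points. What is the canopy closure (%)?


Formula: Canopy closure = covered points / total points * 100
Closure = 30 / 48 * 100
Closure = 0.625 * 100 = 62.5%

62.5


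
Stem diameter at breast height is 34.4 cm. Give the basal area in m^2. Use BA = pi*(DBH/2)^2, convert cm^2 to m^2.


Formula: BA = pi * (DBH/2)^2 / 10000  (cm^2 to m^2)
Radius = DBH/2 = 34.4/2 = 17.2 cm
BA = pi * 17.2^2 / 10000
   = 929.4088 cm^2 / 10000
   = 0.0929 m^2

0.0929


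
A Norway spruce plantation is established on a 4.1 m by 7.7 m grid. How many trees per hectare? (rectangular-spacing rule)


Formula: TPH = 10000 m^2/ha / (spacing_x * spacing_y)
Area per tree = 4.1 m * 7.7 m = 31.57 m^2
TPH = 10000 / 31.57 = 317 trees/ha

317


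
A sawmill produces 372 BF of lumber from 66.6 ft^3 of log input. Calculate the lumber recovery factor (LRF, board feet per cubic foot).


Formula: LRF = Lumber Output (BF) / Log Input (ft^3)
LRF = 372 BF / 66.6 ft^3
LRF = 5.59 BF/ft^3

5.59


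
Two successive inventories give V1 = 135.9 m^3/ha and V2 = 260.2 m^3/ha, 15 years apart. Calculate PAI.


Formula: PAI = (V_T2 - V_T1) / (T2 - T1)
Volume increment = 260.2 - 135.9 = 124.3 m^3/ha
PAI = 124.3 / 15 = 8.29 m^3/ha/year

8.29


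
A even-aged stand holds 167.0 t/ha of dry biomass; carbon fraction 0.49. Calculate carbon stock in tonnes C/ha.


Formula: Carbon Stock = Biomass * Carbon Fraction
C = 167.0 t/ha * 0.49
C = 81.8 t C/ha

81.8


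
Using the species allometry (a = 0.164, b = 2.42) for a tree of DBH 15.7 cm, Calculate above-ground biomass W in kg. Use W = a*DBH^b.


Formula: W = a * DBH^b  (allometric power law)
DBH^b = 15.7^2.42 = 783.5688
W = 0.164 * 783.5688 = 128.5 kg

128.5


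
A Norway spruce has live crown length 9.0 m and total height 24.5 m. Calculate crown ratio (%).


Formula: Crown Ratio = (Crown Length / Total Height) * 100
CR = (9.0 m / 24.5 m) * 100
CR = 0.3673 * 100 = 36.7%

36.7


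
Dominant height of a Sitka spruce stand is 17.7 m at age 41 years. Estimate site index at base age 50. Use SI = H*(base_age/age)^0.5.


Formula: SI = H_dom * (base_age / age)^0.5
Age ratio = 50 / 41 = 1.21951
sqrt(age_ratio) = 1.10432
SI = 17.7 * 1.10432 = 19.5 m

19.5


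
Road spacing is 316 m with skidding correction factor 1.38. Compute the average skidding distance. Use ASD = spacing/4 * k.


Formula: ASD = (spacing / 4) * correction
Uncorrected distance = spacing / 4 = 316 / 4 = 79 m
ASD = 79 * 1.38 = 109 m

109


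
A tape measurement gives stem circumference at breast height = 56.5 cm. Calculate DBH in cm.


Formula: DBH = C / pi
DBH = 56.5 / pi
pi = 3.14159...
DBH = 18.0 cm

18.0


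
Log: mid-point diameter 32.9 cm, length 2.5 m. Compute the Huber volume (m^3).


Huber: V = Am * L,  Am = pi*(Dm/200)^2
Am = pi*(32.9/200)^2 = 0.085012 m^2
V = 0.085012*2.5 = 0.2125 m^3

0.2125


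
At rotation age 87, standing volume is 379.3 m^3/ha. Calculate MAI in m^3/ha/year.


Formula: MAI = Total Volume / Stand Age
MAI = 379.3 m^3/ha / 87 years
MAI = 4.36 m^3/ha/year

4.36


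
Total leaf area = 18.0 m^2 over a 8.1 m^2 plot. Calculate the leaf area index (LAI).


Formula: LAI = total leaf area / ground area  (dimensionless)
LAI = 18.0 m^2 / 8.1 m^2
LAI = 2.22

2.22


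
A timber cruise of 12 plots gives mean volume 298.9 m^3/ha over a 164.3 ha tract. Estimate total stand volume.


Formula: Total Volume = Mean Volume per ha * Total Area
Total Volume = 298.9 m^3/ha * 164.3 ha
Total Volume = 49109 m^3

49109


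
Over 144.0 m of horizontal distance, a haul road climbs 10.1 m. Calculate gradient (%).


Formula: Gradient = rise / run * 100
Gradient = 10.1 / 144.0 * 100 = 7.0%

7.0


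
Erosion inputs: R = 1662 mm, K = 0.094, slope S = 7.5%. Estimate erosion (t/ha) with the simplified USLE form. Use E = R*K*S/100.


Formula: E = R * K * S / 100  (simplified USLE)
R * K = 1662 * 0.094 = 156.228
E = 156.228 * 7.5 / 100 = 11.72 t/ha

11.72


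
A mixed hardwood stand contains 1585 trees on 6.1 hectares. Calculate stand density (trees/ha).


Formula: Stand Density = N_trees / Area_ha
Density = 1585 trees / 6.1 ha
Density = 260 trees/ha

260


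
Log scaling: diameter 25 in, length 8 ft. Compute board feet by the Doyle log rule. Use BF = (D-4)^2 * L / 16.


Doyle: BF = (D - 4)^2 * L / 16
Adjusted diameter = 25 - 4 = 21 in
(D-4)^2 = 21^2 = 441
BF = 441 * 8 / 16 = 221 BF

221


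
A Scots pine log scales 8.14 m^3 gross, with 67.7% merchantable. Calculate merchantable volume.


Formula: MV = V_total * (merchantable_pct / 100)
Merchantable fraction = 67.7% / 100 = 0.677
MV = 8.14 m^3 * 0.677 = 5.511 m^3

5.511


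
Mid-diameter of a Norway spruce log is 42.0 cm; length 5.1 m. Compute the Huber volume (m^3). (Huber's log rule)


Huber: V = Am * L,  Am = pi*(Dm/200)^2
Am = pi*(42.0/200)^2 = 0.138544 m^2
V = 0.138544*5.1 = 0.7066 m^3

0.7066


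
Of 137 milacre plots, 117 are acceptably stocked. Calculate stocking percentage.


Formula: Stocking % = stocked plots / total plots * 100
Stocking = 117 / 137 * 100
Stocking = 0.854 * 100 = 85.4%

85.4


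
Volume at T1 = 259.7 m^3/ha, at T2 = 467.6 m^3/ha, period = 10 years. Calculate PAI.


Formula: PAI = (V_T2 - V_T1) / (T2 - T1)
Volume increment = 467.6 - 259.7 = 207.9 m^3/ha
PAI = 207.9 / 10 = 20.79 m^3/ha/year

20.79


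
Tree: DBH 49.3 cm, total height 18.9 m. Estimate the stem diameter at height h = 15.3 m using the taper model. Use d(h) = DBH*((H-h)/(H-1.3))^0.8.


Taper: d(h) = DBH * ((H - h) / (H - 1.3))^0.8
Numerator = H - h = 18.9 - 15.3 = 3.6 m
Denominator = H - 1.3 = 18.9 - 1.3 = 17.6 m
Ratio = 3.6 / 17.6 = 0.20455
d = 49.3 * 0.20455^0.8 = 13.9 cm

13.9


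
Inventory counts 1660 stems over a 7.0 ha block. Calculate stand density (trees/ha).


Formula: Stand Density = N_trees / Area_ha
Density = 1660 trees / 7.0 ha
Density = 237 trees/ha

237


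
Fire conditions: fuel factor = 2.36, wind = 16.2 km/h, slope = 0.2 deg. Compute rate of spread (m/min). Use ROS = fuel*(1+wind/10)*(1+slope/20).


Formula: ROS = fuel * (1 + wind/10) * (1 + slope/20)
Wind factor = 1 + 16.2/10 = 2.62
Slope factor = 1 + 0.2/20 = 1.01
ROS = 2.36 * 2.62 * 1.01 = 6.25 m/min

6.25


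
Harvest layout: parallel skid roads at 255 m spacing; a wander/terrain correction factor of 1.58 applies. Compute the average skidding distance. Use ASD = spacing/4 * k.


Formula: ASD = (spacing / 4) * correction
Uncorrected distance = spacing / 4 = 255 / 4 = 63.75 m
ASD = 63.75 * 1.58 = 101 m

101


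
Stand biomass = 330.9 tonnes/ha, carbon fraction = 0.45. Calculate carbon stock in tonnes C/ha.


Formula: Carbon Stock = Biomass * Carbon Fraction
C = 330.9 t/ha * 0.45
C = 148.9 t C/ha

148.9


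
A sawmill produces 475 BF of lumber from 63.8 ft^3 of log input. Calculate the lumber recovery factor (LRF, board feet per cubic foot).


Formula: LRF = Lumber Output (BF) / Log Input (ft^3)
LRF = 475 BF / 63.8 ft^3
LRF = 7.45 BF/ft^3

7.45


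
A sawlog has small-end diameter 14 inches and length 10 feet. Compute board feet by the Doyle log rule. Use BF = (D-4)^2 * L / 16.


Doyle: BF = (D - 4)^2 * L / 16
Adjusted diameter = 14 - 4 = 10 in
(D-4)^2 = 10^2 = 100
BF = 100 * 10 / 16 = 63 BF

63


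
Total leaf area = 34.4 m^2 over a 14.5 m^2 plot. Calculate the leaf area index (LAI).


Formula: LAI = total leaf area / ground area  (dimensionless)
LAI = 34.4 m^2 / 14.5 m^2
LAI = 2.37

2.37


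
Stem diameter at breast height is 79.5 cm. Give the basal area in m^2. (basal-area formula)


Formula: BA = pi * (DBH/2)^2 / 10000  (cm^2 to m^2)
Radius = DBH/2 = 79.5/2 = 39.75 cm
BA = pi * 39.75^2 / 10000
   = 4963.9127 cm^2 / 10000
   = 0.4964 m^2

0.4964


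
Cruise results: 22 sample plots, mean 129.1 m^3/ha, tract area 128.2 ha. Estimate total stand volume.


Formula: Total Volume = Mean Volume per ha * Total Area
Total Volume = 129.1 m^3/ha * 128.2 ha
Total Volume = 16551 m^3

16551


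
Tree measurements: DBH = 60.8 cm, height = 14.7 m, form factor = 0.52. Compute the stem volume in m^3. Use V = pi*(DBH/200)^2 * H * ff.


Formula: V = pi * (DBH/200)^2 * H * ff
Radius = DBH/200 = 60.8/200 = 0.304 m
Radius^2 = 0.304^2 = 0.092416 m^2
V = pi * 0.092416 * 14.7 * 0.52
V = 2.219 m^3

2.219


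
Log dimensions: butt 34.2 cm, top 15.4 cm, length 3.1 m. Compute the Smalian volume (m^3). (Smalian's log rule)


Smalian: V = (A1 + A2)/2 * L,  A = pi*(D/200)^2
A1 = pi*(34.2/200)^2 = 0.091863 m^2
A2 = pi*(15.4/200)^2 = 0.018627 m^2
V = (0.091863+0.018627)/2*3.1 = 0.1713 m^3

0.1713


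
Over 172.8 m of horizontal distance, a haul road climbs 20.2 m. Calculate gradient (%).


Formula: Gradient = rise / run * 100
Gradient = 20.2 / 172.8 * 100 = 11.7%

11.7


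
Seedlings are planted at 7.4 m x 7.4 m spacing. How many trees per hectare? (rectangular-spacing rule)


Formula: TPH = 10000 m^2/ha / (spacing_x * spacing_y)
Area per tree = 7.4 m * 7.4 m = 54.76 m^2
TPH = 10000 / 54.76 = 183 trees/ha

183


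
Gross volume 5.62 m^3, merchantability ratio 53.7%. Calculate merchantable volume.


Formula: MV = V_total * (merchantable_pct / 100)
Merchantable fraction = 53.7% / 100 = 0.537
MV = 5.62 m^3 * 0.537 = 3.018 m^3

3.018


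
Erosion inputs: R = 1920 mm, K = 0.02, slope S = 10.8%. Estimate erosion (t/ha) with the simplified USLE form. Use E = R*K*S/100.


Formula: E = R * K * S / 100  (simplified USLE)
R * K = 1920 * 0.02 = 38.4
E = 38.4 * 10.8 / 100 = 4.15 t/ha

4.15


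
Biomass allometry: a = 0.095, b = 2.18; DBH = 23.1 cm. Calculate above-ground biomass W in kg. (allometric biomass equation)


Formula: W = a * DBH^b  (allometric power law)
DBH^b = 23.1^2.18 = 939.0184
W = 0.095 * 939.0184 = 89.2 kg

89.2


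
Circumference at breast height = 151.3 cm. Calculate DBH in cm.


Formula: DBH = C / pi
DBH = 151.3 / pi
pi = 3.14159...
DBH = 48.2 cm

48.2


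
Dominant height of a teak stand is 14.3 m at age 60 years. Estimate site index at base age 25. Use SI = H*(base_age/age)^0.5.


Formula: SI = H_dom * (base_age / age)^0.5
Age ratio = 25 / 60 = 0.41667
sqrt(age_ratio) = 0.6455
SI = 14.3 * 0.6455 = 9.2 m

9.2


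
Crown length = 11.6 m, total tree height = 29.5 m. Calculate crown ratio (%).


Formula: Crown Ratio = (Crown Length / Total Height) * 100
CR = (11.6 m / 29.5 m) * 100
CR = 0.3932 * 100 = 39.3%

39.3


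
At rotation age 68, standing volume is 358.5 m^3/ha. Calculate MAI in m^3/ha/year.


Formula: MAI = Total Volume / Stand Age
MAI = 358.5 m^3/ha / 68 years
MAI = 5.27 m^3/ha/year

5.27


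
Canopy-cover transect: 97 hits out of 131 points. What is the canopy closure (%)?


Formula: Canopy closure = covered points / total points * 100
Closure = 97 / 131 * 100
Closure = 0.7405 * 100 = 74.0%

74.0


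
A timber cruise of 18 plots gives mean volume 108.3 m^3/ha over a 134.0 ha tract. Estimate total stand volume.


Formula: Total Volume = Mean Volume per ha * Total Area
Total Volume = 108.3 m^3/ha * 134.0 ha
Total Volume = 14512 m^3

14512


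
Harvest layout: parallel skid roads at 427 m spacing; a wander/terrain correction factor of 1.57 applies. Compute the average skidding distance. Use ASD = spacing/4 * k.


Formula: ASD = (spacing / 4) * correction
Uncorrected distance = spacing / 4 = 427 / 4 = 106.75 m
ASD = 106.75 * 1.57 = 168 m

168


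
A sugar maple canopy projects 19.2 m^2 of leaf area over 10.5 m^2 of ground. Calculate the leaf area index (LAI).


Formula: LAI = total leaf area / ground area  (dimensionless)
LAI = 19.2 m^2 / 10.5 m^2
LAI = 1.83

1.83


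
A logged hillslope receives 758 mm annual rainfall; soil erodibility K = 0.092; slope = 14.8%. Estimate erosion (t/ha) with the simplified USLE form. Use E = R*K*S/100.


Formula: E = R * K * S / 100  (simplified USLE)
R * K = 758 * 0.092 = 69.736
E = 69.736 * 14.8 / 100 = 10.32 t/ha

10.32


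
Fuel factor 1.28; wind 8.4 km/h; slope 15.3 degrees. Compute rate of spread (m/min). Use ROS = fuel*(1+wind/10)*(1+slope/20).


Formula: ROS = fuel * (1 + wind/10) * (1 + slope/20)
Wind factor = 1 + 8.4/10 = 1.84
Slope factor = 1 + 15.3/20 = 1.765
ROS = 1.28 * 1.84 * 1.765 = 4.16 m/min

4.16


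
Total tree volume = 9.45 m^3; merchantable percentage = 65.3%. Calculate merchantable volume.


Formula: MV = V_total * (merchantable_pct / 100)
Merchantable fraction = 65.3% / 100 = 0.653
MV = 9.45 m^3 * 0.653 = 6.171 m^3

6.171


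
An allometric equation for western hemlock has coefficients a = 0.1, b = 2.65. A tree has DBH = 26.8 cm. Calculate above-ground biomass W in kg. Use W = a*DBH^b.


Formula: W = a * DBH^b  (allometric power law)
DBH^b = 26.8^2.65 = 6089.1575
W = 0.1 * 6089.1575 = 608.9 kg

608.9


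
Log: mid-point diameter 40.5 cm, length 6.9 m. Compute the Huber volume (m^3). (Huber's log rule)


Huber: V = Am * L,  Am = pi*(Dm/200)^2
Am = pi*(40.5/200)^2 = 0.128825 m^2
V = 0.128825*6.9 = 0.8889 m^3

0.8889


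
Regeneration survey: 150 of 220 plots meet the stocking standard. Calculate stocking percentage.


Formula: Stocking % = stocked plots / total plots * 100
Stocking = 150 / 220 * 100
Stocking = 0.6818 * 100 = 68.2%

68.2


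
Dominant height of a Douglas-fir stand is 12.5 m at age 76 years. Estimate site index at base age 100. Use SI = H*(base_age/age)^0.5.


Formula: SI = H_dom * (base_age / age)^0.5
Age ratio = 100 / 76 = 1.31579
sqrt(age_ratio) = 1.14708
SI = 12.5 * 1.14708 = 14.3 m

14.3


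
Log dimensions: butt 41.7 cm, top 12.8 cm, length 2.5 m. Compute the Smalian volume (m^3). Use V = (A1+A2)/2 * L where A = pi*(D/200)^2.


Smalian: V = (A1 + A2)/2 * L,  A = pi*(D/200)^2
A1 = pi*(41.7/200)^2 = 0.136572 m^2
A2 = pi*(12.8/200)^2 = 0.012868 m^2
V = (0.136572+0.012868)/2*2.5 = 0.1868 m^3

0.1868


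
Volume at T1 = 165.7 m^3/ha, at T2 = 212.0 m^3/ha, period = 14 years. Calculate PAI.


Formula: PAI = (V_T2 - V_T1) / (T2 - T1)
Volume increment = 212.0 - 165.7 = 46.3 m^3/ha
PAI = 46.3 / 14 = 3.31 m^3/ha/year

3.31


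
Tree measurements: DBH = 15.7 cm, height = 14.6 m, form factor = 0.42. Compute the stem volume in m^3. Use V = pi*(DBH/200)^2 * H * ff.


Formula: V = pi * (DBH/200)^2 * H * ff
Radius = DBH/200 = 15.7/200 = 0.0785 m
Radius^2 = 0.0785^2 = 0.00616225 m^2
V = pi * 0.00616225 * 14.6 * 0.42
V = 0.119 m^3

0.119


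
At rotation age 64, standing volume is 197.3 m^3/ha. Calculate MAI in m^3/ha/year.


Formula: MAI = Total Volume / Stand Age
MAI = 197.3 m^3/ha / 64 years
MAI = 3.08 m^3/ha/year

3.08


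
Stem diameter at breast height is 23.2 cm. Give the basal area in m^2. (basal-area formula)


Formula: BA = pi * (DBH/2)^2 / 10000  (cm^2 to m^2)
Radius = DBH/2 = 23.2/2 = 11.6 cm
BA = pi * 11.6^2 / 10000
   = 422.7327 cm^2 / 10000
   = 0.0423 m^2

0.0423


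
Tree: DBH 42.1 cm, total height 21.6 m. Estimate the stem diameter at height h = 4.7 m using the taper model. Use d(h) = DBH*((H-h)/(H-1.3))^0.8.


Taper: d(h) = DBH * ((H - h) / (H - 1.3))^0.8
Numerator = H - h = 21.6 - 4.7 = 16.9 m
Denominator = H - 1.3 = 21.6 - 1.3 = 20.3 m
Ratio = 16.9 / 20.3 = 0.83251
d = 42.1 * 0.83251^0.8 = 36.4 cm

36.4


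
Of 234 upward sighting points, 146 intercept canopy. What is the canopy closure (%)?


Formula: Canopy closure = covered points / total points * 100
Closure = 146 / 234 * 100
Closure = 0.6239 * 100 = 62.4%

62.4


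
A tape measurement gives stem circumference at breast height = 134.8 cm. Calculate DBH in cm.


Formula: DBH = C / pi
DBH = 134.8 / pi
pi = 3.14159...
DBH = 42.9 cm

42.9


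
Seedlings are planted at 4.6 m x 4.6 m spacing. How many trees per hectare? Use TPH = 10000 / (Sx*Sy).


Formula: TPH = 10000 m^2/ha / (spacing_x * spacing_y)
Area per tree = 4.6 m * 4.6 m = 21.16 m^2
TPH = 10000 / 21.16 = 473 trees/ha

473


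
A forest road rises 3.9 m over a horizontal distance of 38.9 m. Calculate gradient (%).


Formula: Gradient = rise / run * 100
Gradient = 3.9 / 38.9 * 100 = 10.0%

10.0


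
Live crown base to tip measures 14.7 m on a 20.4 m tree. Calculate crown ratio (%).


Formula: Crown Ratio = (Crown Length / Total Height) * 100
CR = (14.7 m / 20.4 m) * 100
CR = 0.7206 * 100 = 72.1%

72.1


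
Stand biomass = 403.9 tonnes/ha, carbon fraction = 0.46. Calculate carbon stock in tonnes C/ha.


Formula: Carbon Stock = Biomass * Carbon Fraction
C = 403.9 t/ha * 0.46
C = 185.8 t C/ha

185.8


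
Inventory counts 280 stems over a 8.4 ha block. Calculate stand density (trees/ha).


Formula: Stand Density = N_trees / Area_ha
Density = 280 trees / 8.4 ha
Density = 33 trees/ha

33


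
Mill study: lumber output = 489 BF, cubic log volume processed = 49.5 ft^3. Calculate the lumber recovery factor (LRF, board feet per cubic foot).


Formula: LRF = Lumber Output (BF) / Log Input (ft^3)
LRF = 489 BF / 49.5 ft^3
LRF = 9.88 BF/ft^3

9.88


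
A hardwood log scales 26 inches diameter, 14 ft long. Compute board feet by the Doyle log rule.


Doyle: BF = (D - 4)^2 * L / 16
Adjusted diameter = 26 - 4 = 22 in
(D-4)^2 = 22^2 = 484
BF = 484 * 14 / 16 = 424 BF

424


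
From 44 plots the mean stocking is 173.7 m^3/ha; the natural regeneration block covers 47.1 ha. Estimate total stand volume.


Formula: Total Volume = Mean Volume per ha * Total Area
Total Volume = 173.7 m^3/ha * 47.1 ha
Total Volume = 8181 m^3

8181


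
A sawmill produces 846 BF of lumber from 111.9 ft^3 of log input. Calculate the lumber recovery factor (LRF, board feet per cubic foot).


Formula: LRF = Lumber Output (BF) / Log Input (ft^3)
LRF = 846 BF / 111.9 ft^3
LRF = 7.56 BF/ft^3

7.56


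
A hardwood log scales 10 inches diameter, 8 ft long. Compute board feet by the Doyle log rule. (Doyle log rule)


Doyle: BF = (D - 4)^2 * L / 16
Adjusted diameter = 10 - 4 = 6 in
(D-4)^2 = 6^2 = 36
BF = 36 * 8 / 16 = 18 BF

18


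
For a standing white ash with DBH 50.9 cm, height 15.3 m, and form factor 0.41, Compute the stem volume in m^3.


Formula: V = pi * (DBH/200)^2 * H * ff
Radius = DBH/200 = 50.9/200 = 0.2545 m
Radius^2 = 0.2545^2 = 0.06477025 m^2
V = pi * 0.06477025 * 15.3 * 0.41
V = 1.276 m^3

1.276


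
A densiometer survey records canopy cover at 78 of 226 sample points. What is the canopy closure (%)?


Formula: Canopy closure = covered points / total points * 100
Closure = 78 / 226 * 100
Closure = 0.3451 * 100 = 34.5%

34.5


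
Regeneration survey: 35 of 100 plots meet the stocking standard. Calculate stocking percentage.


Formula: Stocking % = stocked plots / total plots * 100
Stocking = 35 / 100 * 100
Stocking = 0.35 * 100 = 35.0%

35.0


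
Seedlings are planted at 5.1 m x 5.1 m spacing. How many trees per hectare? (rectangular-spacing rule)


Formula: TPH = 10000 m^2/ha / (spacing_x * spacing_y)
Area per tree = 5.1 m * 5.1 m = 26.01 m^2
TPH = 10000 / 26.01 = 384 trees/ha

384


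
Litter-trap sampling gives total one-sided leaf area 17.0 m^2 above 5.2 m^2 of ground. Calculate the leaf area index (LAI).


Formula: LAI = total leaf area / ground area  (dimensionless)
LAI = 17.0 m^2 / 5.2 m^2
LAI = 3.27

3.27


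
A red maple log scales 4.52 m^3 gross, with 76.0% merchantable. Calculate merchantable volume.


Formula: MV = V_total * (merchantable_pct / 100)
Merchantable fraction = 76.0% / 100 = 0.76
MV = 4.52 m^3 * 0.76 = 3.435 m^3

3.435


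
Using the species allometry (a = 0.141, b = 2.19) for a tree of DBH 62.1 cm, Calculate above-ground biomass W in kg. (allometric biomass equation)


Formula: W = a * DBH^b  (allometric power law)
DBH^b = 62.1^2.19 = 8450.2704
W = 0.141 * 8450.2704 = 1191.5 kg

1191.5


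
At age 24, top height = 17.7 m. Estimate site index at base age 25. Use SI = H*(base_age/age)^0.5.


Formula: SI = H_dom * (base_age / age)^0.5
Age ratio = 25 / 24 = 1.04167
sqrt(age_ratio) = 1.02062
SI = 17.7 * 1.02062 = 18.1 m

18.1


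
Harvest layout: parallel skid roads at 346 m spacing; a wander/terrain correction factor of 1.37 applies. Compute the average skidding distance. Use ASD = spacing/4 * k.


Formula: ASD = (spacing / 4) * correction
Uncorrected distance = spacing / 4 = 346 / 4 = 86.5 m
ASD = 86.5 * 1.37 = 119 m

119


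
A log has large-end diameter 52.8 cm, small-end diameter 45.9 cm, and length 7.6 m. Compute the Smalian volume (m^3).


Smalian: V = (A1 + A2)/2 * L,  A = pi*(D/200)^2
A1 = pi*(52.8/200)^2 = 0.218956 m^2
A2 = pi*(45.9/200)^2 = 0.165468 m^2
V = (0.218956+0.165468)/2*7.6 = 1.4608 m^3

1.4608


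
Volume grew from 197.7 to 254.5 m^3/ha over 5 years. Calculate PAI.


Formula: PAI = (V_T2 - V_T1) / (T2 - T1)
Volume increment = 254.5 - 197.7 = 56.8 m^3/ha
PAI = 56.8 / 5 = 11.36 m^3/ha/year

11.36


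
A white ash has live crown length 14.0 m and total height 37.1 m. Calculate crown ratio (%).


Formula: Crown Ratio = (Crown Length / Total Height) * 100
CR = (14.0 m / 37.1 m) * 100
CR = 0.3774 * 100 = 37.7%

37.7


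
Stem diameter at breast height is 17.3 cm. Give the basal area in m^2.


Formula: BA = pi * (DBH/2)^2 / 10000  (cm^2 to m^2)
Radius = DBH/2 = 17.3/2 = 8.65 cm
BA = pi * 8.65^2 / 10000
   = 235.0618 cm^2 / 10000
   = 0.0235 m^2

0.0235


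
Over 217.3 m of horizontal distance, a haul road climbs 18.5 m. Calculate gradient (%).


Formula: Gradient = rise / run * 100
Gradient = 18.5 / 217.3 * 100 = 8.5%

8.5


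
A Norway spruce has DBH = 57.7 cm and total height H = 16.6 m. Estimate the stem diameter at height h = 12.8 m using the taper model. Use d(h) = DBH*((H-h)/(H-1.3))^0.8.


Taper: d(h) = DBH * ((H - h) / (H - 1.3))^0.8
Numerator = H - h = 16.6 - 12.8 = 3.8 m
Denominator = H - 1.3 = 16.6 - 1.3 = 15.3 m
Ratio = 3.8 / 15.3 = 0.24837
d = 57.7 * 0.24837^0.8 = 18.9 cm

18.9


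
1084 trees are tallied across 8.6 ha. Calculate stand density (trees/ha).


Formula: Stand Density = N_trees / Area_ha
Density = 1084 trees / 8.6 ha
Density = 126 trees/ha

126


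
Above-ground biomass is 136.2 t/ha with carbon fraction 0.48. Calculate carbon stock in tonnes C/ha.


Formula: Carbon Stock = Biomass * Carbon Fraction
C = 136.2 t/ha * 0.48
C = 65.4 t C/ha

65.4


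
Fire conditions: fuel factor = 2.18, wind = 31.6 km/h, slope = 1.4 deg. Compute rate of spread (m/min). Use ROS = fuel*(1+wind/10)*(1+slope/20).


Formula: ROS = fuel * (1 + wind/10) * (1 + slope/20)
Wind factor = 1 + 31.6/10 = 4.16
Slope factor = 1 + 1.4/20 = 1.07
ROS = 2.18 * 4.16 * 1.07 = 9.7 m/min

9.7


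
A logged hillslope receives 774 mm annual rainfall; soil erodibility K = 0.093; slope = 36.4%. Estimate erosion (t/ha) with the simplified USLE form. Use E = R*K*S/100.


Formula: E = R * K * S / 100  (simplified USLE)
R * K = 774 * 0.093 = 71.982
E = 71.982 * 36.4 / 100 = 26.2 t/ha

26.2


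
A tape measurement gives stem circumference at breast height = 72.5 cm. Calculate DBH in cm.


Formula: DBH = C / pi
DBH = 72.5 / pi
pi = 3.14159...
DBH = 23.1 cm

23.1


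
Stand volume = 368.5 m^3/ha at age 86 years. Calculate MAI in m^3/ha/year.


Formula: MAI = Total Volume / Stand Age
MAI = 368.5 m^3/ha / 86 years
MAI = 4.28 m^3/ha/year

4.28


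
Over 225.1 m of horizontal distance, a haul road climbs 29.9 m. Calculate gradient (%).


Formula: Gradient = rise / run * 100
Gradient = 29.9 / 225.1 * 100 = 13.3%

13.3


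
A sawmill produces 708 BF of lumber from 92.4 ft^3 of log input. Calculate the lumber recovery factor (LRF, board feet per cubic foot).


Formula: LRF = Lumber Output (BF) / Log Input (ft^3)
LRF = 708 BF / 92.4 ft^3
LRF = 7.66 BF/ft^3

7.66


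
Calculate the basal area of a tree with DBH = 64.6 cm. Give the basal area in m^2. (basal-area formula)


Formula: BA = pi * (DBH/2)^2 / 10000  (cm^2 to m^2)
Radius = DBH/2 = 64.6/2 = 32.3 cm
BA = pi * 32.3^2 / 10000
   = 3277.5922 cm^2 / 10000
   = 0.3278 m^2

0.3278


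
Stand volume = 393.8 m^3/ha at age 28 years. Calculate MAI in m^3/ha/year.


Formula: MAI = Total Volume / Stand Age
MAI = 393.8 m^3/ha / 28 years
MAI = 14.06 m^3/ha/year

14.06


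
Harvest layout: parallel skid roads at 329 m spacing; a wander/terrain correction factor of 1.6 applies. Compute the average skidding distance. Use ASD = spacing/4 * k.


Formula: ASD = (spacing / 4) * correction
Uncorrected distance = spacing / 4 = 329 / 4 = 82.25 m
ASD = 82.25 * 1.6 = 132 m

132


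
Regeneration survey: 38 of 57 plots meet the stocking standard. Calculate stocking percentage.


Formula: Stocking % = stocked plots / total plots * 100
Stocking = 38 / 57 * 100
Stocking = 0.6667 * 100 = 66.7%

66.7


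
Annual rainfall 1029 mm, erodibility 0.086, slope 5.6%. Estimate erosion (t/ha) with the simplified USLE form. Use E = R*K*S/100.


Formula: E = R * K * S / 100  (simplified USLE)
R * K = 1029 * 0.086 = 88.494
E = 88.494 * 5.6 / 100 = 4.96 t/ha

4.96


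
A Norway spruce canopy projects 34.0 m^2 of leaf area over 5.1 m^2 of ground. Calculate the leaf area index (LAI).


Formula: LAI = total leaf area / ground area  (dimensionless)
LAI = 34.0 m^2 / 5.1 m^2
LAI = 6.67

6.67


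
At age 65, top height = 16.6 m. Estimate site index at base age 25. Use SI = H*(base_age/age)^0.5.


Formula: SI = H_dom * (base_age / age)^0.5
Age ratio = 25 / 65 = 0.38462
sqrt(age_ratio) = 0.62017
SI = 16.6 * 0.62017 = 10.3 m

10.3


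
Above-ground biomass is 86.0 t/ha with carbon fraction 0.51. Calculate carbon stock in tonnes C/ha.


Formula: Carbon Stock = Biomass * Carbon Fraction
C = 86.0 t/ha * 0.51
C = 43.9 t C/ha

43.9


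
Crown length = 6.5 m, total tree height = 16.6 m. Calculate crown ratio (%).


Formula: Crown Ratio = (Crown Length / Total Height) * 100
CR = (6.5 m / 16.6 m) * 100
CR = 0.3916 * 100 = 39.2%

39.2


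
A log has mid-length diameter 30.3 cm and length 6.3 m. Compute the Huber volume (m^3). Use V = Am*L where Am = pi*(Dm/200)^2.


Huber: V = Am * L,  Am = pi*(Dm/200)^2
Am = pi*(30.3/200)^2 = 0.072107 m^2
V = 0.072107*6.3 = 0.4543 m^3

0.4543


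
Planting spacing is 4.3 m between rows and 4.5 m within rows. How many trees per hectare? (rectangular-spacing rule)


Formula: TPH = 10000 m^2/ha / (spacing_x * spacing_y)
Area per tree = 4.3 m * 4.5 m = 19.35 m^2
TPH = 10000 / 19.35 = 517 trees/ha

517


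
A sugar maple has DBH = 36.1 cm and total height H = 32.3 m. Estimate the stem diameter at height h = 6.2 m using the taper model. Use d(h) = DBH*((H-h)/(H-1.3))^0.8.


Taper: d(h) = DBH * ((H - h) / (H - 1.3))^0.8
Numerator = H - h = 32.3 - 6.2 = 26.1 m
Denominator = H - 1.3 = 32.3 - 1.3 = 31.0 m
Ratio = 26.1 / 31.0 = 0.84194
d = 36.1 * 0.84194^0.8 = 31.5 cm

31.5


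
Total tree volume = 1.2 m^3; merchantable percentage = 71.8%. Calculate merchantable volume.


Formula: MV = V_total * (merchantable_pct / 100)
Merchantable fraction = 71.8% / 100 = 0.718
MV = 1.2 m^3 * 0.718 = 0.862 m^3

0.862


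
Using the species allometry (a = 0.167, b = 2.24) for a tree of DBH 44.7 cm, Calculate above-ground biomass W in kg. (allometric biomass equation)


Formula: W = a * DBH^b  (allometric power law)
DBH^b = 44.7^2.24 = 4973.8061
W = 0.167 * 4973.8061 = 830.6 kg

830.6


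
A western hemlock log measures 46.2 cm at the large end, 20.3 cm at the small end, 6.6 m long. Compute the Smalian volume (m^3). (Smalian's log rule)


Smalian: V = (A1 + A2)/2 * L,  A = pi*(D/200)^2
A1 = pi*(46.2/200)^2 = 0.167639 m^2
A2 = pi*(20.3/200)^2 = 0.032365 m^2
V = (0.167639+0.032365)/2*6.6 = 0.66 m^3

0.66


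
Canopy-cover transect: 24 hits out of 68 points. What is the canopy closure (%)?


Formula: Canopy closure = covered points / total points * 100
Closure = 24 / 68 * 100
Closure = 0.3529 * 100 = 35.3%

35.3


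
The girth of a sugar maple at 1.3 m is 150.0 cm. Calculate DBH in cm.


Formula: DBH = C / pi
DBH = 150.0 / pi
pi = 3.14159...
DBH = 47.7 cm

47.7


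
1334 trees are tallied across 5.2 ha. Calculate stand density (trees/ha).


Formula: Stand Density = N_trees / Area_ha
Density = 1334 trees / 5.2 ha
Density = 257 trees/ha

257


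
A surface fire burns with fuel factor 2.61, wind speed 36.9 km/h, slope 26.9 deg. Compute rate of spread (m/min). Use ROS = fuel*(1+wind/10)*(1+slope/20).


Formula: ROS = fuel * (1 + wind/10) * (1 + slope/20)
Wind factor = 1 + 36.9/10 = 4.69
Slope factor = 1 + 26.9/20 = 2.345
ROS = 2.61 * 4.69 * 2.345 = 28.7 m/min

28.7


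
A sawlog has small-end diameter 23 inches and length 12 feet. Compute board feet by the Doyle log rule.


Doyle: BF = (D - 4)^2 * L / 16
Adjusted diameter = 23 - 4 = 19 in
(D-4)^2 = 19^2 = 361
BF = 361 * 12 / 16 = 271 BF

271


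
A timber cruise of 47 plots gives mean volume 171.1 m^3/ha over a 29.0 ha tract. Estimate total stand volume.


Formula: Total Volume = Mean Volume per ha * Total Area
Total Volume = 171.1 m^3/ha * 29.0 ha
Total Volume = 4962 m^3

4962


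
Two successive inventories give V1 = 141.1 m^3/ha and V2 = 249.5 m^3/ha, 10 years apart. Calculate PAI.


Formula: PAI = (V_T2 - V_T1) / (T2 - T1)
Volume increment = 249.5 - 141.1 = 108.4 m^3/ha
PAI = 108.4 / 10 = 10.84 m^3/ha/year

10.84


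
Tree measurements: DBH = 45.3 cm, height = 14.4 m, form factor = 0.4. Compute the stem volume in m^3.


Formula: V = pi * (DBH/200)^2 * H * ff
Radius = DBH/200 = 45.3/200 = 0.2265 m
Radius^2 = 0.2265^2 = 0.05130225 m^2
V = pi * 0.05130225 * 14.4 * 0.4
V = 0.928 m^3

0.928


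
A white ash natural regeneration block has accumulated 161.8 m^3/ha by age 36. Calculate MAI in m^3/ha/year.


Formula: MAI = Total Volume / Stand Age
MAI = 161.8 m^3/ha / 36 years
MAI = 4.49 m^3/ha/year

4.49


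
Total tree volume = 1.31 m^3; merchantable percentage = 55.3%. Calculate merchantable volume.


Formula: MV = V_total * (merchantable_pct / 100)
Merchantable fraction = 55.3% / 100 = 0.553
MV = 1.31 m^3 * 0.553 = 0.724 m^3

0.724


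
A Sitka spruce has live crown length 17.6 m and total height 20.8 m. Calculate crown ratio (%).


Formula: Crown Ratio = (Crown Length / Total Height) * 100
CR = (17.6 m / 20.8 m) * 100
CR = 0.8462 * 100 = 84.6%

84.6


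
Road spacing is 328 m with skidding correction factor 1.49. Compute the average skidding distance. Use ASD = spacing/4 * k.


Formula: ASD = (spacing / 4) * correction
Uncorrected distance = spacing / 4 = 328 / 4 = 82 m
ASD = 82 * 1.49 = 122 m

122


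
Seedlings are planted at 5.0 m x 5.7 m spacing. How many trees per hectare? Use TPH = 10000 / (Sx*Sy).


Formula: TPH = 10000 m^2/ha / (spacing_x * spacing_y)
Area per tree = 5.0 m * 5.7 m = 28.5 m^2
TPH = 10000 / 28.5 = 351 trees/ha

351


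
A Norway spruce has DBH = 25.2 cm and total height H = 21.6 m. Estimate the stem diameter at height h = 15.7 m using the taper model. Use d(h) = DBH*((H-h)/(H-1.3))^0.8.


Taper: d(h) = DBH * ((H - h) / (H - 1.3))^0.8
Numerator = H - h = 21.6 - 15.7 = 5.9 m
Denominator = H - 1.3 = 21.6 - 1.3 = 20.3 m
Ratio = 5.9 / 20.3 = 0.29064
d = 25.2 * 0.29064^0.8 = 9.4 cm

9.4


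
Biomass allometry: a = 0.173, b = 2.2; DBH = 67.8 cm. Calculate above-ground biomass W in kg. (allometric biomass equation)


Formula: W = a * DBH^b  (allometric power law)
DBH^b = 67.8^2.2 = 10683.2976
W = 0.173 * 10683.2976 = 1848.2 kg

1848.2


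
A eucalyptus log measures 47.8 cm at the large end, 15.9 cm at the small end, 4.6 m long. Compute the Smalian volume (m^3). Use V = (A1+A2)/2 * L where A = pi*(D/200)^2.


Smalian: V = (A1 + A2)/2 * L,  A = pi*(D/200)^2
A1 = pi*(47.8/200)^2 = 0.179451 m^2
A2 = pi*(15.9/200)^2 = 0.019856 m^2
V = (0.179451+0.019856)/2*4.6 = 0.4584 m^3

0.4584


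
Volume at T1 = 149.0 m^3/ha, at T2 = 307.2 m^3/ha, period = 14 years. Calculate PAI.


Formula: PAI = (V_T2 - V_T1) / (T2 - T1)
Volume increment = 307.2 - 149.0 = 158.2 m^3/ha
PAI = 158.2 / 14 = 11.3 m^3/ha/year

11.3


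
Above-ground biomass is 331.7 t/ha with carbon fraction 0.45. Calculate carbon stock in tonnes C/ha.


Formula: Carbon Stock = Biomass * Carbon Fraction
C = 331.7 t/ha * 0.45
C = 149.3 t C/ha

149.3


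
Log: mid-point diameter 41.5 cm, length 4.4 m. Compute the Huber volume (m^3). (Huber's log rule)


Huber: V = Am * L,  Am = pi*(Dm/200)^2
Am = pi*(41.5/200)^2 = 0.135265 m^2
V = 0.135265*4.4 = 0.5952 m^3

0.5952


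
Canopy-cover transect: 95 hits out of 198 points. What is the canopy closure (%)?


Formula: Canopy closure = covered points / total points * 100
Closure = 95 / 198 * 100
Closure = 0.4798 * 100 = 48.0%

48.0


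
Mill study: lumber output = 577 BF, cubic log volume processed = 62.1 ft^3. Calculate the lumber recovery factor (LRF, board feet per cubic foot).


Formula: LRF = Lumber Output (BF) / Log Input (ft^3)
LRF = 577 BF / 62.1 ft^3
LRF = 9.29 BF/ft^3

9.29


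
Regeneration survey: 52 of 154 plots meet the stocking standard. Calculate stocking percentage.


Formula: Stocking % = stocked plots / total plots * 100
Stocking = 52 / 154 * 100
Stocking = 0.3377 * 100 = 33.8%

33.8


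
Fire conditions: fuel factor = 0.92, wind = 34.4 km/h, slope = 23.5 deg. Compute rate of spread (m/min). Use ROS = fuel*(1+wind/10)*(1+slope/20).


Formula: ROS = fuel * (1 + wind/10) * (1 + slope/20)
Wind factor = 1 + 34.4/10 = 4.44
Slope factor = 1 + 23.5/20 = 2.175
ROS = 0.92 * 4.44 * 2.175 = 8.88 m/min

8.88


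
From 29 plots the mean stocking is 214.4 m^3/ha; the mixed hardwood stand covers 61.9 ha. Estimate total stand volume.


Formula: Total Volume = Mean Volume per ha * Total Area
Total Volume = 214.4 m^3/ha * 61.9 ha
Total Volume = 13271 m^3

13271


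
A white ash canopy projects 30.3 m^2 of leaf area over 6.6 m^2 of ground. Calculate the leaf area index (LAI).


Formula: LAI = total leaf area / ground area  (dimensionless)
LAI = 30.3 m^2 / 6.6 m^2
LAI = 4.59

4.59


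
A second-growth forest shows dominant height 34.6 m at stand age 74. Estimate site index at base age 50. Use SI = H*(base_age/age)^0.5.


Formula: SI = H_dom * (base_age / age)^0.5
Age ratio = 50 / 74 = 0.67568
sqrt(age_ratio) = 0.82199
SI = 34.6 * 0.82199 = 28.4 m

28.4


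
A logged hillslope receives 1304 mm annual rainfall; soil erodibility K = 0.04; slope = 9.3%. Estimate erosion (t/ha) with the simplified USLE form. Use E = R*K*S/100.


Formula: E = R * K * S / 100  (simplified USLE)
R * K = 1304 * 0.04 = 52.16
E = 52.16 * 9.3 / 100 = 4.85 t/ha

4.85


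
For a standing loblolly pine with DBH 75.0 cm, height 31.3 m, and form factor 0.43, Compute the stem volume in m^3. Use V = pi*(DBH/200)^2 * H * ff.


Formula: V = pi * (DBH/200)^2 * H * ff
Radius = DBH/200 = 75.0/200 = 0.375 m
Radius^2 = 0.375^2 = 0.140625 m^2
V = pi * 0.140625 * 31.3 * 0.43
V = 5.946 m^3

5.946


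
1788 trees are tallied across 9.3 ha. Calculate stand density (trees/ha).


Formula: Stand Density = N_trees / Area_ha
Density = 1788 trees / 9.3 ha
Density = 192 trees/ha

192


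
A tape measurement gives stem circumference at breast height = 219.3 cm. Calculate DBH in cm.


Formula: DBH = C / pi
DBH = 219.3 / pi
pi = 3.14159...
DBH = 69.8 cm

69.8


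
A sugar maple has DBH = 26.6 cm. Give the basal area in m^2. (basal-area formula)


Formula: BA = pi * (DBH/2)^2 / 10000  (cm^2 to m^2)
Radius = DBH/2 = 26.6/2 = 13.3 cm
BA = pi * 13.3^2 / 10000
   = 555.7163 cm^2 / 10000
   = 0.0556 m^2

0.0556


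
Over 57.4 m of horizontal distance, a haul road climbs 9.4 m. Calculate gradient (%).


Formula: Gradient = rise / run * 100
Gradient = 9.4 / 57.4 * 100 = 16.4%

16.4


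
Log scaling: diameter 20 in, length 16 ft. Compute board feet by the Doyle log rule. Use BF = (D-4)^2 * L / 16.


Doyle: BF = (D - 4)^2 * L / 16
Adjusted diameter = 20 - 4 = 16 in
(D-4)^2 = 16^2 = 256
BF = 256 * 16 / 16 = 256 BF

256


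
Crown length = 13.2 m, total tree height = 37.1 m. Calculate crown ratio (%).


Formula: Crown Ratio = (Crown Length / Total Height) * 100
CR = (13.2 m / 37.1 m) * 100
CR = 0.3558 * 100 = 35.6%

35.6


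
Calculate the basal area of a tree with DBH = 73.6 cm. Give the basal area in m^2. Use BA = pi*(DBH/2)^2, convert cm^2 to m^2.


Formula: BA = pi * (DBH/2)^2 / 10000  (cm^2 to m^2)
Radius = DBH/2 = 73.6/2 = 36.8 cm
BA = pi * 36.8^2 / 10000
   = 4254.4704 cm^2 / 10000
   = 0.4254 m^2

0.4254
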